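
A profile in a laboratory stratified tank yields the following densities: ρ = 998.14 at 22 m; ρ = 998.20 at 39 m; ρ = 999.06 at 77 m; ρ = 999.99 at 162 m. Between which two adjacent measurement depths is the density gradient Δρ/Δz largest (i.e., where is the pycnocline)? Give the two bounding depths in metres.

Compute the density gradient over each adjacent pair:
  22–39 m: Δρ/Δz = 0.06/17 = 3.5 × 10⁻³ kg m⁻⁴
  39–77 m: Δρ/Δz = 0.86/38 = 0.023 kg m⁻⁴
  77–162 m: Δρ/Δz = 0.93/85 = 0.011 kg m⁻⁴
The largest gradient is in the 39–77 m interval — the pycnocline.

39–77 m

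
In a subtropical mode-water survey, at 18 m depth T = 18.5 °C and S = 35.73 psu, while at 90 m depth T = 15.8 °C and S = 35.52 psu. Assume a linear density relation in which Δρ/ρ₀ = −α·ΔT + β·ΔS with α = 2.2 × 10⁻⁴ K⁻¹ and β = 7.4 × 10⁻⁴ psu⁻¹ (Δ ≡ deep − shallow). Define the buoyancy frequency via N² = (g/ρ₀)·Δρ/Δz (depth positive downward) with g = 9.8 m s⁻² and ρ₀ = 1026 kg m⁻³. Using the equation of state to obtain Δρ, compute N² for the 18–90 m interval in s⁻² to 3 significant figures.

5.97 × 10⁻⁵ s⁻²

ΔT = -2.7 K, ΔS = -0.21 psu (deep − shallow).
Δρ/ρ₀ = −αΔT + βΔS = 5.94 × 10⁻⁴ − 1.554 × 10⁻⁴ = 4.386 × 10⁻⁴, so Δρ ≈ 0.4500 kg m⁻³.
N² = (g/ρ₀)·Δρ/Δz = g·(Δρ/ρ₀)/Δz = 9.8 × 4.386 × 10⁻⁴ / 72 = 5.9698 × 10⁻⁵ s⁻² ≈ 5.97 × 10⁻⁵ s⁻².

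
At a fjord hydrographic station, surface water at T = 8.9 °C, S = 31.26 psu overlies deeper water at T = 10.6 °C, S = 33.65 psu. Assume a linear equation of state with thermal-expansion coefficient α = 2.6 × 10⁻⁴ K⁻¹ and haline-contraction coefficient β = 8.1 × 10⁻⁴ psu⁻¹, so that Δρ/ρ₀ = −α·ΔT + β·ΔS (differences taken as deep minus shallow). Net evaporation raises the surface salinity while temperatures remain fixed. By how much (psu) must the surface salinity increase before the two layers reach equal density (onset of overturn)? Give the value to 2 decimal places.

1.84 psu

Neutral buoyancy requires −α(T_deep − T_surf) + β(S_deep − S_surf′) = 0.
S_surf′ = S_deep − (α/β)·ΔT = 33.65 − (2.6 × 10⁻⁴/8.1 × 10⁻⁴)·(+1.7) = 33.1043 psu.
Increase required: 33.1043 − 31.26 = 1.8443 psu.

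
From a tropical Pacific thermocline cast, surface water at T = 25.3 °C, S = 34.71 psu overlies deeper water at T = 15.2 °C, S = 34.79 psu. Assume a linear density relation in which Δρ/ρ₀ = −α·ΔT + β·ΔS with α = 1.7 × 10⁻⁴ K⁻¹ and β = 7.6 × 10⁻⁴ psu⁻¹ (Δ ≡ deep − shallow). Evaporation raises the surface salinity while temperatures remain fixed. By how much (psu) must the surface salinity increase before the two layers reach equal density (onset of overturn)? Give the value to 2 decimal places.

2.34 psu

Neutral buoyancy requires −α(T_deep − T_surf) + β(S_deep − S_surf′) = 0.
S_surf′ = S_deep − (α/β)·ΔT = 34.79 − (1.7 × 10⁻⁴/7.6 × 10⁻⁴)·(-10.1) = 37.0492 psu.
Increase required: 37.0492 − 34.71 = 2.3392 psu.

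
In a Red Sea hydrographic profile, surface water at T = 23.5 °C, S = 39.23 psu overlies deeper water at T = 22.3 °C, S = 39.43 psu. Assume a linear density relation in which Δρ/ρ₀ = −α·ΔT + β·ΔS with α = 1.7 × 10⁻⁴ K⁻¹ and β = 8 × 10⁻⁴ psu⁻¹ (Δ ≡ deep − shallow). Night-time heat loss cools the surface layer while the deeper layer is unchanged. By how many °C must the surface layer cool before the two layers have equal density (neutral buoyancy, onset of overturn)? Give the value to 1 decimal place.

2.1 °C

Neutral buoyancy requires Δρ = 0, i.e. −α(T_deep − T_surf′) + β(S_deep − S_surf) = 0.
T_surf′ = T_deep − (β/α)·ΔS = 22.3 − (8 × 10⁻⁴/1.7 × 10⁻⁴)·(+0.20) = 21.359 °C.
Cooling required: 23.5 − (21.359) = 2.141 °C.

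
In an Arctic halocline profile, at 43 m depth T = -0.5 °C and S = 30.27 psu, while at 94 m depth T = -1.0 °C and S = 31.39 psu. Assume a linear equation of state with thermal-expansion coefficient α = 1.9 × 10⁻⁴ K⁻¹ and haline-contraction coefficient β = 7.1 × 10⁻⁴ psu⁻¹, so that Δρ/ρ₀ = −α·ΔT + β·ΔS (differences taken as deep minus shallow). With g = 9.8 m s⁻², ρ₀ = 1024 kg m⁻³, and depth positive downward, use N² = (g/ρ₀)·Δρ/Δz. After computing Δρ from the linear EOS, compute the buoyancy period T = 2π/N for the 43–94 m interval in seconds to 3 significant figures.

480 s

ΔT = -0.5 K, ΔS = +1.12 psu (deep − shallow).
Δρ/ρ₀ = −αΔT + βΔS = 9.50 × 10⁻⁵ + 7.952 × 10⁻⁴ = 8.902 × 10⁻⁴, so Δρ ≈ 0.9116 kg m⁻³.
N² = (g/ρ₀)·Δρ/Δz = g·(Δρ/ρ₀)/Δz = 9.8 × 8.902 × 10⁻⁴ / 51 = 1.7106 × 10⁻⁴ s⁻².
N = √(1.7106 × 10⁻⁴) = 0.013079 rad s⁻¹ → T = 2π/N = 480.40 s ≈ 480 s.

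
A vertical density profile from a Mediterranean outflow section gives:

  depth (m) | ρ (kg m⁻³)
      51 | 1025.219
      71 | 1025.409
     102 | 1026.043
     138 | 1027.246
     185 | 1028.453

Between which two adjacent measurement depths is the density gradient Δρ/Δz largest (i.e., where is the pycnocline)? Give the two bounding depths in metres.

Compute the density gradient over each adjacent pair:
  51–71 m: Δρ/Δz = 0.190/20 = 9.5 × 10⁻³ kg m⁻⁴
  71–102 m: Δρ/Δz = 0.634/31 = 0.020 kg m⁻⁴
  102–138 m: Δρ/Δz = 1.203/36 = 0.033 kg m⁻⁴
  138–185 m: Δρ/Δz = 1.207/47 = 0.026 kg m⁻⁴
The largest gradient is in the 102–138 m interval — the pycnocline.

102–138 m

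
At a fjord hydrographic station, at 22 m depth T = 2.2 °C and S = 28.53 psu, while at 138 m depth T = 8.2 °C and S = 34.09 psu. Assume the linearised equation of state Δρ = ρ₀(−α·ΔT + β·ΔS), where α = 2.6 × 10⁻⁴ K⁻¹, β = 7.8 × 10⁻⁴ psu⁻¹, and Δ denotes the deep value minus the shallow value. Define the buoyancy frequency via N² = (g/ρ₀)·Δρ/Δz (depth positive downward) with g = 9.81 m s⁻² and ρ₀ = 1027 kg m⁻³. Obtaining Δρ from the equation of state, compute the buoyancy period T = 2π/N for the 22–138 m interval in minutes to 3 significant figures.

6.83 min

ΔT = +6.0 K, ΔS = +5.56 psu (deep − shallow).
Δρ/ρ₀ = −αΔT + βΔS = -1.56 × 10⁻³ + 4.3368 × 10⁻³ = 2.7768 × 10⁻³, so Δρ ≈ 2.852 kg m⁻³.
N² = (g/ρ₀)·Δρ/Δz = g·(Δρ/ρ₀)/Δz = 9.81 × 2.7768 × 10⁻³ / 116 = 2.3483 × 10⁻⁴ s⁻².
N = √(2.3483 × 10⁻⁴) = 0.015324 rad s⁻¹ → T = 2π/N = 410.02 s = 6.8337 min ≈ 6.83 min.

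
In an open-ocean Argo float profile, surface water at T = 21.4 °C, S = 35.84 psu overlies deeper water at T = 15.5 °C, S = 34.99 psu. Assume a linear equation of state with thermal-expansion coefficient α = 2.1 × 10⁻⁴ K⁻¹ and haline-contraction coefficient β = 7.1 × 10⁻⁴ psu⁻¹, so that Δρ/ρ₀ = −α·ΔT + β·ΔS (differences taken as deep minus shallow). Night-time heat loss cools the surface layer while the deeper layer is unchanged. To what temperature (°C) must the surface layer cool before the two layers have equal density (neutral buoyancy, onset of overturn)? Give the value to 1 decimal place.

Neutral buoyancy requires Δρ = 0, i.e. −α(T_deep − T_surf′) + β(S_deep − S_surf) = 0.
T_surf′ = T_deep − (β/α)·ΔS = 15.5 − (7.1 × 10⁻⁴/2.1 × 10⁻⁴)·(-0.85) = 18.374 °C.
Cooling required: 21.4 − (18.374) = 3.026 °C.

18.4 °C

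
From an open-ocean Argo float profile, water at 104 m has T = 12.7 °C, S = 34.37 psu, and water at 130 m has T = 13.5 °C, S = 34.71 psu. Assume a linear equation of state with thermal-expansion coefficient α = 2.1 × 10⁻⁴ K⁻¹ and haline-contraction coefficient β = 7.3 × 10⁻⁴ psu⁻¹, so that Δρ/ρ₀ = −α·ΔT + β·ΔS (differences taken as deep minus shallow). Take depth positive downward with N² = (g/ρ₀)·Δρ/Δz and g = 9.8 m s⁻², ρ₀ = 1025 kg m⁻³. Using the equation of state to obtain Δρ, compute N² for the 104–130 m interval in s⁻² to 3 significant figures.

ΔT = +0.8 K, ΔS = +0.34 psu (deep − shallow).
Δρ/ρ₀ = −αΔT + βΔS = -1.68 × 10⁻⁴ + 2.482 × 10⁻⁴ = 8.02 × 10⁻⁵, so Δρ ≈ 0.08221 kg m⁻³.
N² = (g/ρ₀)·Δρ/Δz = g·(Δρ/ρ₀)/Δz = 9.8 × 8.02 × 10⁻⁵ / 26 = 3.0229 × 10⁻⁵ s⁻² ≈ 3.02 × 10⁻⁵ s⁻².

3.02 × 10⁻⁵ s⁻²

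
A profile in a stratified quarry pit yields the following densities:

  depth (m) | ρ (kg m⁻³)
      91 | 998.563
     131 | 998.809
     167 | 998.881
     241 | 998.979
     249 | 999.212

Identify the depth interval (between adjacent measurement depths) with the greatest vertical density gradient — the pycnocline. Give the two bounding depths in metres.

241–249 m

Compute the density gradient over each adjacent pair:
  91–131 m: Δρ/Δz = 0.246/40 = 6.2 × 10⁻³ kg m⁻⁴
  131–167 m: Δρ/Δz = 0.072/36 = 2.0 × 10⁻³ kg m⁻⁴
  167–241 m: Δρ/Δz = 0.098/74 = 1.3 × 10⁻³ kg m⁻⁴
  241–249 m: Δρ/Δz = 0.233/8 = 0.029 kg m⁻⁴
The largest gradient is in the 241–249 m interval — the pycnocline.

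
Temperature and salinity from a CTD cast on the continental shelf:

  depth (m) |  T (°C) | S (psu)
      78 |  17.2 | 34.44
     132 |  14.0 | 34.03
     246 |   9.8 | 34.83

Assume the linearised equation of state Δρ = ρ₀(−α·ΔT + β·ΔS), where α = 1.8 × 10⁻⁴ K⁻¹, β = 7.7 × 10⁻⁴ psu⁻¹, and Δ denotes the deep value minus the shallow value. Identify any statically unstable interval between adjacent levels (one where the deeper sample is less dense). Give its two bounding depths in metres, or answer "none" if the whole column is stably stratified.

Evaluate Δρ/ρ₀ = −αΔT + βΔS across each adjacent pair:
  78–132 m: −αΔT+βΔS = −(1.8 × 10⁻⁴)(-3.2)+(7.7 × 10⁻⁴)(-0.41) = 2.6 × 10⁻⁴ → stable
  132–246 m: −αΔT+βΔS = −(1.8 × 10⁻⁴)(-4.2)+(7.7 × 10⁻⁴)(+0.80) = 1.4 × 10⁻³ → stable
Every interval has Δρ > 0: the column is stably stratified throughout.

none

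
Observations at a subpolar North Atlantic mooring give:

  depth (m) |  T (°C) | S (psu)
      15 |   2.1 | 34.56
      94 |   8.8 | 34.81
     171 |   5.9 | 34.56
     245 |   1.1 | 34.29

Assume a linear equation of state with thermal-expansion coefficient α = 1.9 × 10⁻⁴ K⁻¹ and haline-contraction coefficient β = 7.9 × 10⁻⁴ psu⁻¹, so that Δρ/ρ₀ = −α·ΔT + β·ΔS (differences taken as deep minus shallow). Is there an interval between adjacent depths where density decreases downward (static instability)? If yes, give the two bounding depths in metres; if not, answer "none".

Evaluate Δρ/ρ₀ = −αΔT + βΔS across each adjacent pair:
  15–94 m: −αΔT+βΔS = −(1.9 × 10⁻⁴)(+6.7)+(7.9 × 10⁻⁴)(+0.25) = -1.1 × 10⁻³ → UNSTABLE
  94–171 m: −αΔT+βΔS = −(1.9 × 10⁻⁴)(-2.9)+(7.9 × 10⁻⁴)(-0.25) = 3.5 × 10⁻⁴ → stable
  171–245 m: −αΔT+βΔS = −(1.9 × 10⁻⁴)(-4.8)+(7.9 × 10⁻⁴)(-0.27) = 7.0 × 10⁻⁴ → stable
The 15–94 m interval has Δρ < 0: lighter water underlies denser water.

15–94 m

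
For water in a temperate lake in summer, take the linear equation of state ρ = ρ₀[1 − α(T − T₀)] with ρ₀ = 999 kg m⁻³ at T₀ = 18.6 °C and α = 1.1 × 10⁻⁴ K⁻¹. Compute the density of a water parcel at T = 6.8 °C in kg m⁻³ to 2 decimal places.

T − T₀ = -11.8 K.
Bracket = 1 − α·(-11.8) = 1 + (1.298 × 10⁻³) = 1.0012980.
ρ = 999 × 1.0012980 = 1000.30 kg m⁻³.

1000.30 kg m⁻³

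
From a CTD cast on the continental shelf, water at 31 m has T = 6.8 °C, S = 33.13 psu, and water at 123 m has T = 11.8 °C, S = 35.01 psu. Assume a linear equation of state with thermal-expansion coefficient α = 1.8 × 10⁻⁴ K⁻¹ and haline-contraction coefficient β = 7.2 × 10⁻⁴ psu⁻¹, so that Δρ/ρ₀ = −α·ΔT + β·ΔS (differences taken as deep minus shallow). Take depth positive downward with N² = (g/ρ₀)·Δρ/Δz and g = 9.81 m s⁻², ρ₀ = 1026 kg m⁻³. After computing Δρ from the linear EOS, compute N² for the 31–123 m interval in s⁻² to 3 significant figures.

4.84 × 10⁻⁵ s⁻²

ΔT = +5.0 K, ΔS = +1.88 psu (deep − shallow).
Δρ/ρ₀ = −αΔT + βΔS = -9.00 × 10⁻⁴ + 1.3536 × 10⁻³ = 4.536 × 10⁻⁴, so Δρ ≈ 0.4654 kg m⁻³.
N² = (g/ρ₀)·Δρ/Δz = g·(Δρ/ρ₀)/Δz = 9.81 × 4.536 × 10⁻⁴ / 92 = 4.8368 × 10⁻⁵ s⁻² ≈ 4.84 × 10⁻⁵ s⁻².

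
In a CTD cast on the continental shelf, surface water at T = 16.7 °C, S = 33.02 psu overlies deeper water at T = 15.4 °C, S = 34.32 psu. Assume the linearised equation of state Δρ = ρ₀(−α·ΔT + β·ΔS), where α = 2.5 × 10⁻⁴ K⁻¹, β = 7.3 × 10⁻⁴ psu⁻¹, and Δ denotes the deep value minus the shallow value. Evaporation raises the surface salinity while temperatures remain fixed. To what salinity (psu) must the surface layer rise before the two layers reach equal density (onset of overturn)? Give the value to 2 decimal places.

Neutral buoyancy requires −α(T_deep − T_surf) + β(S_deep − S_surf′) = 0.
S_surf′ = S_deep − (α/β)·ΔT = 34.32 − (2.5 × 10⁻⁴/7.3 × 10⁻⁴)·(-1.3) = 34.7652 psu.
Increase required: 34.7652 − 33.02 = 1.7452 psu.

34.77 psu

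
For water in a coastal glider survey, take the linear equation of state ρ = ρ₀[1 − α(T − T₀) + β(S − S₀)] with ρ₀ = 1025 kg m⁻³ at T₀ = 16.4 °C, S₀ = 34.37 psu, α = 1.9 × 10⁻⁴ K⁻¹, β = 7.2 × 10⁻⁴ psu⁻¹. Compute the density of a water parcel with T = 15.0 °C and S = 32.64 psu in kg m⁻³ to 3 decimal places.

1023.996 kg m⁻³

T − T₀ = -1.4 K, S − S₀ = -1.73 psu.
Bracket = 1 − α·(-1.4) + β·(-1.73) = 1 + (-9.796 × 10⁻⁴) = 0.9990204.
ρ = 1025 × 0.9990204 = 1023.996 kg m⁻³.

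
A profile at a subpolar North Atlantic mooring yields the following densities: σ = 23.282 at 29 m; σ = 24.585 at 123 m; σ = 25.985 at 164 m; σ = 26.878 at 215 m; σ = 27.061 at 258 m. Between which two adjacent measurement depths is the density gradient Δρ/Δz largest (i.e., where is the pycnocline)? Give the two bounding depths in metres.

Compute the density gradient over each adjacent pair:
  29–123 m: Δρ/Δz = 1.303/94 = 0.014 kg m⁻⁴
  123–164 m: Δρ/Δz = 1.400/41 = 0.034 kg m⁻⁴
  164–215 m: Δρ/Δz = 0.893/51 = 0.018 kg m⁻⁴
  215–258 m: Δρ/Δz = 0.183/43 = 4.3 × 10⁻³ kg m⁻⁴
The largest gradient is in the 123–164 m interval — the pycnocline.

123–164 m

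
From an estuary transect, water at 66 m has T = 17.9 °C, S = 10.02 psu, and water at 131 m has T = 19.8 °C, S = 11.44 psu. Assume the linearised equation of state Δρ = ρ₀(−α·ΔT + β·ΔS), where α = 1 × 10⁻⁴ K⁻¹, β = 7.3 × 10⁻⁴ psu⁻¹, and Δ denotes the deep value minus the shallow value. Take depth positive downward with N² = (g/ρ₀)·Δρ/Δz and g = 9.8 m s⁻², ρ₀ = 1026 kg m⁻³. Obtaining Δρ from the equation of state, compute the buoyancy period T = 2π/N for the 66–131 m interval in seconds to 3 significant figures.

ΔT = +1.9 K, ΔS = +1.42 psu (deep − shallow).
Δρ/ρ₀ = −αΔT + βΔS = -1.90 × 10⁻⁴ + 1.0366 × 10⁻³ = 8.466 × 10⁻⁴, so Δρ ≈ 0.8686 kg m⁻³.
N² = (g/ρ₀)·Δρ/Δz = g·(Δρ/ρ₀)/Δz = 9.8 × 8.466 × 10⁻⁴ / 65 = 1.2764 × 10⁻⁴ s⁻².
N = √(1.2764 × 10⁻⁴) = 0.011298 rad s⁻¹ → T = 2π/N = 556.13 s ≈ 556 s.

556 s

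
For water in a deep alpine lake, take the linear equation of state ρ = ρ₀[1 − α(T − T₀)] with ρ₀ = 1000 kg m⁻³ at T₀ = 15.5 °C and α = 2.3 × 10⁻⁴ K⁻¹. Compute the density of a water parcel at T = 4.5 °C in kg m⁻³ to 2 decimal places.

1002.53 kg m⁻³

T − T₀ = -11.0 K.
Bracket = 1 − α·(-11.0) = 1 + (2.53 × 10⁻³) = 1.0025300.
ρ = 1000 × 1.0025300 = 1002.53 kg m⁻³.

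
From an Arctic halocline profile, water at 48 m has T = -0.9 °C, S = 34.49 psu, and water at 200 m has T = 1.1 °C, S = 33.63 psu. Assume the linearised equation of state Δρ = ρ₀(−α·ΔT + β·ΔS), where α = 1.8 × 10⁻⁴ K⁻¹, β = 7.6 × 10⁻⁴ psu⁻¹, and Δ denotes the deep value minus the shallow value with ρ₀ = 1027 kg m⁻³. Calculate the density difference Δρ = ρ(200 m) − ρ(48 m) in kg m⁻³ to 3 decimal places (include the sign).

-1.041 kg m⁻³

ΔT = +2.0 K, ΔS = -0.86 psu (deep − shallow).
Δρ/ρ₀ = −(1.8 × 10⁻⁴)(+2.0) + (7.6 × 10⁻⁴)(-0.86) = -1.0136 × 10⁻³.
Δρ = 1027 × (-1.0136 × 10⁻³) = -1.041 kg m⁻³.
Negative Δρ: lighter below, statically unstable.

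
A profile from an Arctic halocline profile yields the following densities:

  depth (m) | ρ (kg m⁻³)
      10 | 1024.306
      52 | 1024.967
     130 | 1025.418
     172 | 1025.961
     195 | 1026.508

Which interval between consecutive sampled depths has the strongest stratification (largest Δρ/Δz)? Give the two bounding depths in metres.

172–195 m

Compute the density gradient over each adjacent pair:
  10–52 m: Δρ/Δz = 0.661/42 = 0.016 kg m⁻⁴
  52–130 m: Δρ/Δz = 0.451/78 = 5.8 × 10⁻³ kg m⁻⁴
  130–172 m: Δρ/Δz = 0.543/42 = 0.013 kg m⁻⁴
  172–195 m: Δρ/Δz = 0.547/23 = 0.024 kg m⁻⁴
The largest gradient is in the 172–195 m interval — the pycnocline.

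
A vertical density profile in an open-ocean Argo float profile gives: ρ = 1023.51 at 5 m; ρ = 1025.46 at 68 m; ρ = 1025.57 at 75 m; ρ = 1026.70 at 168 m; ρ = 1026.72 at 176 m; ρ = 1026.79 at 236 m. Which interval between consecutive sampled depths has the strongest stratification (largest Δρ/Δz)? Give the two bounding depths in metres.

5–68 m

Compute the density gradient over each adjacent pair:
  5–68 m: Δρ/Δz = 1.95/63 = 0.031 kg m⁻⁴
  68–75 m: Δρ/Δz = 0.11/7 = 0.016 kg m⁻⁴
  75–168 m: Δρ/Δz = 1.13/93 = 0.012 kg m⁻⁴
  168–176 m: Δρ/Δz = 0.02/8 = 2.5 × 10⁻³ kg m⁻⁴
  176–236 m: Δρ/Δz = 0.07/60 = 1.2 × 10⁻³ kg m⁻⁴
The largest gradient is in the 5–68 m interval — the pycnocline.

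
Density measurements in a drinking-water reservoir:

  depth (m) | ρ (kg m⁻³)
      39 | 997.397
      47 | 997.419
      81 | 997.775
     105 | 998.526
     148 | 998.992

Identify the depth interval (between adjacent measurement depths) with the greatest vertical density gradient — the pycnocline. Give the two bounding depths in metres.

Compute the density gradient over each adjacent pair:
  39–47 m: Δρ/Δz = 0.022/8 = 2.7 × 10⁻³ kg m⁻⁴
  47–81 m: Δρ/Δz = 0.356/34 = 0.010 kg m⁻⁴
  81–105 m: Δρ/Δz = 0.751/24 = 0.031 kg m⁻⁴
  105–148 m: Δρ/Δz = 0.466/43 = 0.011 kg m⁻⁴
The largest gradient is in the 81–105 m interval — the pycnocline.

81–105 m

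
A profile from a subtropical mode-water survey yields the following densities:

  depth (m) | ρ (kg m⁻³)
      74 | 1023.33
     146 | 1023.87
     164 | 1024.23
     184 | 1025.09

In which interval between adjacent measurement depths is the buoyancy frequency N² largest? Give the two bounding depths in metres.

164–184 m

Compute the density gradient over each adjacent pair:
  74–146 m: Δρ/Δz = 0.54/72 = 7.5 × 10⁻³ kg m⁻⁴
  146–164 m: Δρ/Δz = 0.36/18 = 0.020 kg m⁻⁴
  164–184 m: Δρ/Δz = 0.86/20 = 0.043 kg m⁻⁴
The largest gradient is in the 164–184 m interval — the pycnocline.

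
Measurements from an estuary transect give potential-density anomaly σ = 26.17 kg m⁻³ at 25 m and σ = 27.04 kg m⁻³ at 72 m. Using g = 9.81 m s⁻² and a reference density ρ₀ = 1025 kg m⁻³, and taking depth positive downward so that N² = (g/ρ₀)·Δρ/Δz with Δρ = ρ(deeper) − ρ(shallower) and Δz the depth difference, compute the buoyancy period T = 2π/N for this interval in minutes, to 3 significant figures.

7.87 min

Δρ = 1027.04 − 1026.17 = 0.87 kg m⁻³ over Δz = 72 − 25 = 47 m.
N² = (9.81/1025) × (0.87/47) = 1.7716 × 10⁻⁴ s⁻².
N = √(1.7716 × 10⁻⁴) = 0.013310 rad s⁻¹, so T = 2π/N = 472.07 s = 7.8678 min ≈ 7.87 min.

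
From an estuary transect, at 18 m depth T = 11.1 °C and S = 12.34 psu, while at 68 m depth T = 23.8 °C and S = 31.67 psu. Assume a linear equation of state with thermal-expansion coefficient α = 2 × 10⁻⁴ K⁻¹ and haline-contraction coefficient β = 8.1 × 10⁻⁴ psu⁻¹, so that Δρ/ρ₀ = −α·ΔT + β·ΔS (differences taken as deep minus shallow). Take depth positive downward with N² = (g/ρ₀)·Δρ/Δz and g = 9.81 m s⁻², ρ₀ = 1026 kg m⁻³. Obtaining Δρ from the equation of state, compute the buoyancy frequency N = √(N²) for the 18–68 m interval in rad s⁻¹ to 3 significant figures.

ΔT = +12.7 K, ΔS = +19.33 psu (deep − shallow).
Δρ/ρ₀ = −αΔT + βΔS = -2.54 × 10⁻³ + 0.0156573 = 0.0131173, so Δρ ≈ 13.46 kg m⁻³.
N² = (g/ρ₀)·Δρ/Δz = g·(Δρ/ρ₀)/Δz = 9.81 × 0.0131173 / 50 = 2.5736 × 10⁻³ s⁻².
N = √(2.5736 × 10⁻³) = 0.050731 rad s⁻¹ ≈ 0.0507 rad s⁻¹.

0.0507 rad s⁻¹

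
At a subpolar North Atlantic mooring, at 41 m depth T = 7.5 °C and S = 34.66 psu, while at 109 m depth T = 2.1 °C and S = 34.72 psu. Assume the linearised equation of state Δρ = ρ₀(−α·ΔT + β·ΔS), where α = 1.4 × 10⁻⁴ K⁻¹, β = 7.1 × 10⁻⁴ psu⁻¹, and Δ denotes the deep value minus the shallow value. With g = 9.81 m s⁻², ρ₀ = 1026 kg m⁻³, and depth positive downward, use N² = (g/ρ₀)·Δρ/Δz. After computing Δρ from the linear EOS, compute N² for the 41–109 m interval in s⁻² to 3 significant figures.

ΔT = -5.4 K, ΔS = +0.06 psu (deep − shallow).
Δρ/ρ₀ = −αΔT + βΔS = 7.56 × 10⁻⁴ + 4.26 × 10⁻⁵ = 7.986 × 10⁻⁴, so Δρ ≈ 0.8194 kg m⁻³.
N² = (g/ρ₀)·Δρ/Δz = g·(Δρ/ρ₀)/Δz = 9.81 × 7.986 × 10⁻⁴ / 68 = 1.1521 × 10⁻⁴ s⁻² ≈ 1.15 × 10⁻⁴ s⁻².

1.15 × 10⁻⁴ s⁻²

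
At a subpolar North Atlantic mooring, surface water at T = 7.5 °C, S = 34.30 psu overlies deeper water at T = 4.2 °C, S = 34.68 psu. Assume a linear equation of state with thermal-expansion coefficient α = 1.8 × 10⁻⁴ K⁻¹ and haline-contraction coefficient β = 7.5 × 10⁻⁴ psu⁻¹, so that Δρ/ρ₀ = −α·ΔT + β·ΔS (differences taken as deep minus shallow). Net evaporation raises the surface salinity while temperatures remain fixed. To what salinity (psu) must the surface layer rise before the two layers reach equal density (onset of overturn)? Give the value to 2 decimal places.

Neutral buoyancy requires −α(T_deep − T_surf) + β(S_deep − S_surf′) = 0.
S_surf′ = S_deep − (α/β)·ΔT = 34.68 − (1.8 × 10⁻⁴/7.5 × 10⁻⁴)·(-3.3) = 35.4720 psu.
Increase required: 35.4720 − 34.30 = 1.1720 psu.

35.47 psu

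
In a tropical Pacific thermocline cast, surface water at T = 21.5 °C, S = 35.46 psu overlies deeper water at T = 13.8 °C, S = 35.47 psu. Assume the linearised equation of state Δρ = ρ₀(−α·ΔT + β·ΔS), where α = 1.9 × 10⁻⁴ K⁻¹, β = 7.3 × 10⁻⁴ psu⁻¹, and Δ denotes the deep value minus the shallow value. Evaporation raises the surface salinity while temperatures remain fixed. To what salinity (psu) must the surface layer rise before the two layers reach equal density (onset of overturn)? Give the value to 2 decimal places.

Neutral buoyancy requires −α(T_deep − T_surf) + β(S_deep − S_surf′) = 0.
S_surf′ = S_deep − (α/β)·ΔT = 35.47 − (1.9 × 10⁻⁴/7.3 × 10⁻⁴)·(-7.7) = 37.4741 psu.
Increase required: 37.4741 − 35.46 = 2.0141 psu.

37.47 psu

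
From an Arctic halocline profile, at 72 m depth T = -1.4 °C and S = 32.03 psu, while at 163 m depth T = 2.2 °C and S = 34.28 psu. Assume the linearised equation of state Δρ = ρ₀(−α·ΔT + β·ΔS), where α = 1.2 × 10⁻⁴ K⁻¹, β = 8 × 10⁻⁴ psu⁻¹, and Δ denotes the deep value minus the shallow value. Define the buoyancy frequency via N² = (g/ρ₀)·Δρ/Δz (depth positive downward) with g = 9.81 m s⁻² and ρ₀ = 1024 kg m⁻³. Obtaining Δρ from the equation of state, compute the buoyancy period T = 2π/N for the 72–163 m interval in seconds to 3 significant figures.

ΔT = +3.6 K, ΔS = +2.25 psu (deep − shallow).
Δρ/ρ₀ = −αΔT + βΔS = -4.32 × 10⁻⁴ + 1.80 × 10⁻³ = 1.368 × 10⁻³, so Δρ ≈ 1.401 kg m⁻³.
N² = (g/ρ₀)·Δρ/Δz = g·(Δρ/ρ₀)/Δz = 9.81 × 1.368 × 10⁻³ / 91 = 1.4747 × 10⁻⁴ s⁻².
N = √(1.4747 × 10⁻⁴) = 0.012144 rad s⁻¹ → T = 2π/N = 517.39 s ≈ 517 s.

517 s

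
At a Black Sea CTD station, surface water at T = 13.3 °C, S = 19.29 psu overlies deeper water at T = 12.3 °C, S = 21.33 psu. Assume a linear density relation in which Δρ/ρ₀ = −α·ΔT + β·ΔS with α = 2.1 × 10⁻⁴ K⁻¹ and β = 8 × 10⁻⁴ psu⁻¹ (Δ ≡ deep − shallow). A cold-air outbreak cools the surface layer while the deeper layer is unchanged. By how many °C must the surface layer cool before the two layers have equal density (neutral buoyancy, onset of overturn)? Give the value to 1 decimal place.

8.8 °C

Neutral buoyancy requires Δρ = 0, i.e. −α(T_deep − T_surf′) + β(S_deep − S_surf) = 0.
T_surf′ = T_deep − (β/α)·ΔS = 12.3 − (8 × 10⁻⁴/2.1 × 10⁻⁴)·(+2.04) = 4.529 °C.
Cooling required: 13.3 − (4.529) = 8.771 °C.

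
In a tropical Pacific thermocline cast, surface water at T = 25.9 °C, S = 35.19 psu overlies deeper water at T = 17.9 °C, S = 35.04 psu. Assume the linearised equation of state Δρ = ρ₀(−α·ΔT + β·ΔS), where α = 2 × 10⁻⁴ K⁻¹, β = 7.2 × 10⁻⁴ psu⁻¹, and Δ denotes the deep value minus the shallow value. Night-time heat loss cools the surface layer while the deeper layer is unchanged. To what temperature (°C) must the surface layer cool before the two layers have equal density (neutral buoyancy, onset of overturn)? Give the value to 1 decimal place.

Neutral buoyancy requires Δρ = 0, i.e. −α(T_deep − T_surf′) + β(S_deep − S_surf) = 0.
T_surf′ = T_deep − (β/α)·ΔS = 17.9 − (7.2 × 10⁻⁴/2 × 10⁻⁴)·(-0.15) = 18.440 °C.
Cooling required: 25.9 − (18.440) = 7.460 °C.

18.4 °C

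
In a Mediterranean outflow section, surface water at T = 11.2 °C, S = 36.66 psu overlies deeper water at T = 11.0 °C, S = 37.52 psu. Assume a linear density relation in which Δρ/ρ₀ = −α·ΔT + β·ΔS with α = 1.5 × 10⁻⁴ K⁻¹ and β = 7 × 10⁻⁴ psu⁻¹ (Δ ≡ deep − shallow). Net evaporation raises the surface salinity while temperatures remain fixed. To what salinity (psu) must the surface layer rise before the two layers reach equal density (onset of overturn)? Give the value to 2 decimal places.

Neutral buoyancy requires −α(T_deep − T_surf) + β(S_deep − S_surf′) = 0.
S_surf′ = S_deep − (α/β)·ΔT = 37.52 − (1.5 × 10⁻⁴/7 × 10⁻⁴)·(-0.2) = 37.5629 psu.
Increase required: 37.5629 − 36.66 = 0.9029 psu.

37.56 psu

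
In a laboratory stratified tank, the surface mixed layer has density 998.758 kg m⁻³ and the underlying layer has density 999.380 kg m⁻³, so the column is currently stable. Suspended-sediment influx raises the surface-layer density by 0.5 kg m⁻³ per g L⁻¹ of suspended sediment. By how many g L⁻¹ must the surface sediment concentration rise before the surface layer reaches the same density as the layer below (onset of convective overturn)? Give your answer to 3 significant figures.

Density deficit of the surface layer: 999.380 − 998.758 = 0.622 kg m⁻³.
Required change = 0.622 / 0.5 = 1.24 g L⁻¹.

1.24 g L⁻¹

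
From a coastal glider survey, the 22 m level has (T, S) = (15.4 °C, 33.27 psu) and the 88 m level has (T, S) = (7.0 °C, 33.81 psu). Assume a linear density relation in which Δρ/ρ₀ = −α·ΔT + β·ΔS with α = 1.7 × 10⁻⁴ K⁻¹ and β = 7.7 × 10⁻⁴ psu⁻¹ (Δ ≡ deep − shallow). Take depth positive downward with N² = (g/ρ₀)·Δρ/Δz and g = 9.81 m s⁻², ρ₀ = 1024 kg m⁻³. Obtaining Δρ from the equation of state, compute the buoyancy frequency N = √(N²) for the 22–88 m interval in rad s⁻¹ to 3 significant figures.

ΔT = -8.4 K, ΔS = +0.54 psu (deep − shallow).
Δρ/ρ₀ = −αΔT + βΔS = 1.428 × 10⁻³ + 4.158 × 10⁻⁴ = 1.8438 × 10⁻³, so Δρ ≈ 1.888 kg m⁻³.
N² = (g/ρ₀)·Δρ/Δz = g·(Δρ/ρ₀)/Δz = 9.81 × 1.8438 × 10⁻³ / 66 = 2.7406 × 10⁻⁴ s⁻².
N = √(2.7406 × 10⁻⁴) = 0.016555 rad s⁻¹ ≈ 0.0166 rad s⁻¹.

0.0166 rad s⁻¹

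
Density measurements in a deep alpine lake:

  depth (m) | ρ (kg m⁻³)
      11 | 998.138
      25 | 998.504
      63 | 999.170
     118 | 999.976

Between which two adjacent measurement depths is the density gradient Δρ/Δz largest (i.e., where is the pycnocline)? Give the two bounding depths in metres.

Compute the density gradient over each adjacent pair:
  11–25 m: Δρ/Δz = 0.366/14 = 0.026 kg m⁻⁴
  25–63 m: Δρ/Δz = 0.666/38 = 0.018 kg m⁻⁴
  63–118 m: Δρ/Δz = 0.806/55 = 0.015 kg m⁻⁴
The largest gradient is in the 11–25 m interval — the pycnocline.

11–25 m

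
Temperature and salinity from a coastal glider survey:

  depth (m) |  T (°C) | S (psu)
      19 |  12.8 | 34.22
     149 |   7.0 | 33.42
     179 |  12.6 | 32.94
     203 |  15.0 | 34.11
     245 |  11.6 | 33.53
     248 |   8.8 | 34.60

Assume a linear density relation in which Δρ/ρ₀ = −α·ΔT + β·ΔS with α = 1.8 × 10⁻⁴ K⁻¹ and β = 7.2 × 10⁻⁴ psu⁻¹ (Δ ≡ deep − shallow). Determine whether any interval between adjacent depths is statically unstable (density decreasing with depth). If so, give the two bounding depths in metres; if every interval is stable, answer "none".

149–179 m

Evaluate Δρ/ρ₀ = −αΔT + βΔS across each adjacent pair:
  19–149 m: −αΔT+βΔS = −(1.8 × 10⁻⁴)(-5.8)+(7.2 × 10⁻⁴)(-0.80) = 4.7 × 10⁻⁴ → stable
  149–179 m: −αΔT+βΔS = −(1.8 × 10⁻⁴)(+5.6)+(7.2 × 10⁻⁴)(-0.48) = -1.4 × 10⁻³ → UNSTABLE
  179–203 m: −αΔT+βΔS = −(1.8 × 10⁻⁴)(+2.4)+(7.2 × 10⁻⁴)(+1.17) = 4.1 × 10⁻⁴ → stable
  203–245 m: −αΔT+βΔS = −(1.8 × 10⁻⁴)(-3.4)+(7.2 × 10⁻⁴)(-0.58) = 1.9 × 10⁻⁴ → stable
  245–248 m: −αΔT+βΔS = −(1.8 × 10⁻⁴)(-2.8)+(7.2 × 10⁻⁴)(+1.07) = 1.3 × 10⁻³ → stable
The 149–179 m interval has Δρ < 0: lighter water underlies denser water.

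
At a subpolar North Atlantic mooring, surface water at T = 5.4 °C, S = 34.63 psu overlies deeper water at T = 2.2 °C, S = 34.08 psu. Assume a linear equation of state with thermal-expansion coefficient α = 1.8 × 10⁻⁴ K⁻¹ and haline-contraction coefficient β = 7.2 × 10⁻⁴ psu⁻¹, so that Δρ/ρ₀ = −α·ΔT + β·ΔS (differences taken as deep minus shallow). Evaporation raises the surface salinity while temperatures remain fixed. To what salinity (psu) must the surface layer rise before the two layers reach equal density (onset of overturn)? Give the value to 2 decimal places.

34.88 psu

Neutral buoyancy requires −α(T_deep − T_surf) + β(S_deep − S_surf′) = 0.
S_surf′ = S_deep − (α/β)·ΔT = 34.08 − (1.8 × 10⁻⁴/7.2 × 10⁻⁴)·(-3.2) = 34.8800 psu.
Increase required: 34.8800 − 34.63 = 0.2500 psu.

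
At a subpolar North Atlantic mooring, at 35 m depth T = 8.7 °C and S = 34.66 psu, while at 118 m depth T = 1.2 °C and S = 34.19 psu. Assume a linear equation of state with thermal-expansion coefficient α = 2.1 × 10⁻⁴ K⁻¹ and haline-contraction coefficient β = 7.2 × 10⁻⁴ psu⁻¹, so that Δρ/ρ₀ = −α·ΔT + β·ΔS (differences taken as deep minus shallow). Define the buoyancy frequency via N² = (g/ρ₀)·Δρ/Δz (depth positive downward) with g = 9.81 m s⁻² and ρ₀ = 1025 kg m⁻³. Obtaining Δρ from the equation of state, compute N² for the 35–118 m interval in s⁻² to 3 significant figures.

1.46 × 10⁻⁴ s⁻²

ΔT = -7.5 K, ΔS = -0.47 psu (deep − shallow).
Δρ/ρ₀ = −αΔT + βΔS = 1.575 × 10⁻³ − 3.384 × 10⁻⁴ = 1.2366 × 10⁻³, so Δρ ≈ 1.268 kg m⁻³.
N² = (g/ρ₀)·Δρ/Δz = g·(Δρ/ρ₀)/Δz = 9.81 × 1.2366 × 10⁻³ / 83 = 1.4616 × 10⁻⁴ s⁻² ≈ 1.46 × 10⁻⁴ s⁻².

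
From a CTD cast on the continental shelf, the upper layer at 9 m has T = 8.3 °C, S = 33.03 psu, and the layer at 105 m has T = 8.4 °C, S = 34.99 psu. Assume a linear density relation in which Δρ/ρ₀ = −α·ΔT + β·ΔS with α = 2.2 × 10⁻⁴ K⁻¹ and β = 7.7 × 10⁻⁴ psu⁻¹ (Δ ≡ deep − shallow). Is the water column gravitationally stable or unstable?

ΔT = 8.4 − 8.3 = +0.1 K and ΔS = 34.99 − 33.03 = +1.96 psu (deep − shallow).
−αΔT = -2.20 × 10⁻⁵; βΔS = 1.5092 × 10⁻³; sum Δρ/ρ₀ = 1.4872 × 10⁻³.
Δρ/ρ₀ > 0, so Δρ > 0: deeper water is denser → statically stable.

stable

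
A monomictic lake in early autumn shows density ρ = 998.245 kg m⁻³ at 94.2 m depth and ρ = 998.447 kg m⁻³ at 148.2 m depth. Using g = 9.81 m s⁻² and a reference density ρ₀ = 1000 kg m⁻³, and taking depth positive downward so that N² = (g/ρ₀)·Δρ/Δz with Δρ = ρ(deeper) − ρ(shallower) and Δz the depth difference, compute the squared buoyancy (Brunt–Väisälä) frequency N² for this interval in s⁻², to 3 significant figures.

3.67 × 10⁻⁵ s⁻²

Δρ = 998.447 − 998.245 = 0.202 kg m⁻³ over Δz = 148.2 − 94.2 = 54 m.
N² = (9.81/1000) × (0.202/54) = 3.6697 × 10⁻⁵ s⁻² ≈ 3.67 × 10⁻⁵ s⁻².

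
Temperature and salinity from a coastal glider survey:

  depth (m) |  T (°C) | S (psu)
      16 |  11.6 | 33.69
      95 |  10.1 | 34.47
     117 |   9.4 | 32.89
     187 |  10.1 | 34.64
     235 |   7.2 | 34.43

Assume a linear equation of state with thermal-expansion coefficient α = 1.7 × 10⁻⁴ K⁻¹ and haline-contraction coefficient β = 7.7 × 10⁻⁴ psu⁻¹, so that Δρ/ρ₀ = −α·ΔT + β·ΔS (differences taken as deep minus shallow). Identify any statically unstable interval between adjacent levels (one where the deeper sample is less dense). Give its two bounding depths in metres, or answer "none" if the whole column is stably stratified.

Evaluate Δρ/ρ₀ = −αΔT + βΔS across each adjacent pair:
  16–95 m: −αΔT+βΔS = −(1.7 × 10⁻⁴)(-1.5)+(7.7 × 10⁻⁴)(+0.78) = 8.6 × 10⁻⁴ → stable
  95–117 m: −αΔT+βΔS = −(1.7 × 10⁻⁴)(-0.7)+(7.7 × 10⁻⁴)(-1.58) = -1.1 × 10⁻³ → UNSTABLE
  117–187 m: −αΔT+βΔS = −(1.7 × 10⁻⁴)(+0.7)+(7.7 × 10⁻⁴)(+1.75) = 1.2 × 10⁻³ → stable
  187–235 m: −αΔT+βΔS = −(1.7 × 10⁻⁴)(-2.9)+(7.7 × 10⁻⁴)(-0.21) = 3.3 × 10⁻⁴ → stable
The 95–117 m interval has Δρ < 0: lighter water underlies denser water.

95–117 m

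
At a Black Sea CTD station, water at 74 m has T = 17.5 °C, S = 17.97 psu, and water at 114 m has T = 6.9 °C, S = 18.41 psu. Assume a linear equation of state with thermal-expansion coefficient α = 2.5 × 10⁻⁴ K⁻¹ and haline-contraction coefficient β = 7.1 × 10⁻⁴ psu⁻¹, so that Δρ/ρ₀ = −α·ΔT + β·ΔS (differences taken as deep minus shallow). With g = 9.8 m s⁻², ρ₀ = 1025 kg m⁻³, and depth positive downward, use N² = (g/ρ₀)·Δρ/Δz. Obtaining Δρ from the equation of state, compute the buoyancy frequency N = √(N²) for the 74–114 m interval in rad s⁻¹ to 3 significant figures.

0.0269 rad s⁻¹

ΔT = -10.6 K, ΔS = +0.44 psu (deep − shallow).
Δρ/ρ₀ = −αΔT + βΔS = 2.65 × 10⁻³ + 3.124 × 10⁻⁴ = 2.9624 × 10⁻³, so Δρ ≈ 3.036 kg m⁻³.
N² = (g/ρ₀)·Δρ/Δz = g·(Δρ/ρ₀)/Δz = 9.8 × 2.9624 × 10⁻³ / 40 = 7.2579 × 10⁻⁴ s⁻².
N = √(7.2579 × 10⁻⁴) = 0.026940 rad s⁻¹ ≈ 0.0269 rad s⁻¹.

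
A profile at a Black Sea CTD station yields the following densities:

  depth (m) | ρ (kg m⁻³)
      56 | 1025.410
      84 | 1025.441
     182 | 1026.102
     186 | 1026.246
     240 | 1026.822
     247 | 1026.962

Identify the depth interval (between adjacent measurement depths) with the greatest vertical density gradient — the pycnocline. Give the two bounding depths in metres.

182–186 m

Compute the density gradient over each adjacent pair:
  56–84 m: Δρ/Δz = 0.031/28 = 1.1 × 10⁻³ kg m⁻⁴
  84–182 m: Δρ/Δz = 0.661/98 = 6.7 × 10⁻³ kg m⁻⁴
  182–186 m: Δρ/Δz = 0.144/4 = 0.036 kg m⁻⁴
  186–240 m: Δρ/Δz = 0.576/54 = 0.011 kg m⁻⁴
  240–247 m: Δρ/Δz = 0.140/7 = 0.020 kg m⁻⁴
The largest gradient is in the 182–186 m interval — the pycnocline.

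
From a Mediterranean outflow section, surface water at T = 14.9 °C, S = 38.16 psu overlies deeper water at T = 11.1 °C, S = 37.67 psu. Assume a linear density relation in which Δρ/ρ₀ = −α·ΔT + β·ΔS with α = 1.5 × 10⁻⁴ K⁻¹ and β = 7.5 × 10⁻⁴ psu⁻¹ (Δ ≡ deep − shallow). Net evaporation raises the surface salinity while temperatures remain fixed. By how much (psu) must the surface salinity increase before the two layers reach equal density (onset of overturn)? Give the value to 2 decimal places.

0.27 psu

Neutral buoyancy requires −α(T_deep − T_surf) + β(S_deep − S_surf′) = 0.
S_surf′ = S_deep − (α/β)·ΔT = 37.67 − (1.5 × 10⁻⁴/7.5 × 10⁻⁴)·(-3.8) = 38.4300 psu.
Increase required: 38.4300 − 38.16 = 0.2700 psu.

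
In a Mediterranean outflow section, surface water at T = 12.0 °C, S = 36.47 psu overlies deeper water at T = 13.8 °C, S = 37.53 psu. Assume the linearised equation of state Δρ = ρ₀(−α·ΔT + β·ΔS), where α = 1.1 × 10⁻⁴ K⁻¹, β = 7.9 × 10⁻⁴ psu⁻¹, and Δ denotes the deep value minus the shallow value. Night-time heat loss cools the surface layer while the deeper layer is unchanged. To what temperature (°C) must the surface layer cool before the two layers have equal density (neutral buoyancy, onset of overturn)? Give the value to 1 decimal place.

6.2 °C

Neutral buoyancy requires Δρ = 0, i.e. −α(T_deep − T_surf′) + β(S_deep − S_surf) = 0.
T_surf′ = T_deep − (β/α)·ΔS = 13.8 − (7.9 × 10⁻⁴/1.1 × 10⁻⁴)·(+1.06) = 6.187 °C.
Cooling required: 12.0 − (6.187) = 5.813 °C.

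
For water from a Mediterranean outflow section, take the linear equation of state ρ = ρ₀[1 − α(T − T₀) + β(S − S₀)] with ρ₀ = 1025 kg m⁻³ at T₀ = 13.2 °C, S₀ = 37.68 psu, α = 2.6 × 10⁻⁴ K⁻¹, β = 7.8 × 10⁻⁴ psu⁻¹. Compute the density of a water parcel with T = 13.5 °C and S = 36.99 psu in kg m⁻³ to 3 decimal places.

1024.368 kg m⁻³

T − T₀ = +0.3 K, S − S₀ = -0.69 psu.
Bracket = 1 − α·(+0.3) + β·(-0.69) = 1 + (-6.162 × 10⁻⁴) = 0.9993838.
ρ = 1025 × 0.9993838 = 1024.368 kg m⁻³.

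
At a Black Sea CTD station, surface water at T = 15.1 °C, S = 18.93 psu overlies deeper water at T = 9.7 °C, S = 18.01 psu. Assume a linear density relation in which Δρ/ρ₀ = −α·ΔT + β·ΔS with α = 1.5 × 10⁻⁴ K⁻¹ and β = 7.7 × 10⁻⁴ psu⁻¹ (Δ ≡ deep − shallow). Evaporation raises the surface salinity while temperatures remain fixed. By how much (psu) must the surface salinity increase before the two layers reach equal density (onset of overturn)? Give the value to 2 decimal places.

Neutral buoyancy requires −α(T_deep − T_surf) + β(S_deep − S_surf′) = 0.
S_surf′ = S_deep − (α/β)·ΔT = 18.01 − (1.5 × 10⁻⁴/7.7 × 10⁻⁴)·(-5.4) = 19.0619 psu.
Increase required: 19.0619 − 18.93 = 0.1319 psu.

0.13 psu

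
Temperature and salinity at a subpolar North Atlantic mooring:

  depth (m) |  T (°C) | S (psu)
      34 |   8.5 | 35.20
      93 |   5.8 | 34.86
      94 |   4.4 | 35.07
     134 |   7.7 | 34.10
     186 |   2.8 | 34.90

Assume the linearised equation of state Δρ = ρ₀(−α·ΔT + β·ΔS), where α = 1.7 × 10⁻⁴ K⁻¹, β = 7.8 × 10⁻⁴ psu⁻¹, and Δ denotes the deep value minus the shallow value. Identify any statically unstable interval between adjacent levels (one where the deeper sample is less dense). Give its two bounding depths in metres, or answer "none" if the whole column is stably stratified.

Evaluate Δρ/ρ₀ = −αΔT + βΔS across each adjacent pair:
  34–93 m: −αΔT+βΔS = −(1.7 × 10⁻⁴)(-2.7)+(7.8 × 10⁻⁴)(-0.34) = 1.9 × 10⁻⁴ → stable
  93–94 m: −αΔT+βΔS = −(1.7 × 10⁻⁴)(-1.4)+(7.8 × 10⁻⁴)(+0.21) = 4.0 × 10⁻⁴ → stable
  94–134 m: −αΔT+βΔS = −(1.7 × 10⁻⁴)(+3.3)+(7.8 × 10⁻⁴)(-0.97) = -1.3 × 10⁻³ → UNSTABLE
  134–186 m: −αΔT+βΔS = −(1.7 × 10⁻⁴)(-4.9)+(7.8 × 10⁻⁴)(+0.80) = 1.5 × 10⁻³ → stable
The 94–134 m interval has Δρ < 0: lighter water underlies denser water.

94–134 m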